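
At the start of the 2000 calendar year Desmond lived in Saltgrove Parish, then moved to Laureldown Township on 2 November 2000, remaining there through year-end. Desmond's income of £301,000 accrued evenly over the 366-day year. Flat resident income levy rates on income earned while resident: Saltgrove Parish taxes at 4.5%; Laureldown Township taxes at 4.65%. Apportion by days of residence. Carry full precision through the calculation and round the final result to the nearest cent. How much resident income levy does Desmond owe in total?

£13,619.02

Saltgrove Parish, 1 January – 1 November 2000: 306 days → £301,000 × 4.5% × 306/366 = £11,324.5082
Laureldown Township, 2 November – 31 December 2000: 60 days → £301,000 × 4.65% × 60/366 = £2,294.5082
Total = £13,619.0164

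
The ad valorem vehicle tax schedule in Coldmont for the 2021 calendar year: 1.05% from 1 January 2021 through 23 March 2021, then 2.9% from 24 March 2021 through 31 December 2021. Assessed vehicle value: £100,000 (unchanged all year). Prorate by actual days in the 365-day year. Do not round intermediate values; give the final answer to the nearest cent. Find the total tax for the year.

1 January – 23 March 2021: 82 days at 1.05% → £100,000 × 1.05% × 82/365 = £235.8904
24 March – 31 December 2021: 283 days at 2.9% → £100,000 × 2.9% × 283/365 = £2,248.4932
Total = £2,484.3836

£2,484.38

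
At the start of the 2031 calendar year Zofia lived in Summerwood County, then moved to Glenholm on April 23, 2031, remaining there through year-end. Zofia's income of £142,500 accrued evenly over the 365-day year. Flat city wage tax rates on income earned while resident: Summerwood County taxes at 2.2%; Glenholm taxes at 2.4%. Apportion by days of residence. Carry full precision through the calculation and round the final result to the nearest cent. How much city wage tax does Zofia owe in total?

Summerwood County, January 1 – April 22, 2031: 112 days → £142,500 × 2.2% × 112/365 = £961.9726
Glenholm, April 23 – December 31, 2031: 253 days → £142,500 × 2.4% × 253/365 = £2,370.5753
Total = £3,332.5479

£3,332.55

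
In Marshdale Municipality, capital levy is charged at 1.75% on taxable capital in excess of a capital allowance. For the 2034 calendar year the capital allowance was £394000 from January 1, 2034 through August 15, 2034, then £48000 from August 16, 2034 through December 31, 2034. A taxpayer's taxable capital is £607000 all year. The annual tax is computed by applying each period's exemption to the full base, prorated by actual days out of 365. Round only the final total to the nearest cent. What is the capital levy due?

January 1 – August 15, 2034: 227 days, exemption £394000 → (£607000 − £394000) × 1.75% × 227/365 = £2318.1986
August 16 – December 31, 2034: 138 days, exemption £48000 → (£607000 − £48000) × 1.75% × 138/365 = £3698.5890
Total = £6016.7877

£6016.79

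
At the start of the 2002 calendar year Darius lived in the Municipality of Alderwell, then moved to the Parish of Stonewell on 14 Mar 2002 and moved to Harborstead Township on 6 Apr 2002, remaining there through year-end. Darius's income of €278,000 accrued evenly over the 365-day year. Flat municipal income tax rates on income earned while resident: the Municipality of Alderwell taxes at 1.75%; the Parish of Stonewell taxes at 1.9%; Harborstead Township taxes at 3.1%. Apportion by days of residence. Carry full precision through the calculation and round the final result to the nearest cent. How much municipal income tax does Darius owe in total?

€7,667.47

The Municipality of Alderwell, 1 Jan – 13 Mar 2002: 72 days → €278,000 × 1.75% × 72/365 = €959.6712
The Parish of Stonewell, 14 Mar – 5 Apr 2002: 23 days → €278,000 × 1.9% × 23/365 = €332.8384
Harborstead Township, 6 Apr – 31 Dec 2002: 270 days → €278,000 × 3.1% × 270/365 = €6,374.9589
Total = €7,667.4685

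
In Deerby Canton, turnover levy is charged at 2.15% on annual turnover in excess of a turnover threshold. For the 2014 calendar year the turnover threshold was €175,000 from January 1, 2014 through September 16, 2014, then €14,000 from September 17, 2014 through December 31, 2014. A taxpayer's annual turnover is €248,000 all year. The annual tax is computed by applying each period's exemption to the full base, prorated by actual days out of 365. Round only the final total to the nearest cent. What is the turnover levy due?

€2,574.76

January 1 – September 16, 2014: 259 days, exemption €175,000 → (€248,000 − €175,000) × 2.15% × 259/365 = €1,113.7000
September 17 – December 31, 2014: 106 days, exemption €14,000 → (€248,000 − €14,000) × 2.15% × 106/365 = €1,461.0575
Total = €2,574.7575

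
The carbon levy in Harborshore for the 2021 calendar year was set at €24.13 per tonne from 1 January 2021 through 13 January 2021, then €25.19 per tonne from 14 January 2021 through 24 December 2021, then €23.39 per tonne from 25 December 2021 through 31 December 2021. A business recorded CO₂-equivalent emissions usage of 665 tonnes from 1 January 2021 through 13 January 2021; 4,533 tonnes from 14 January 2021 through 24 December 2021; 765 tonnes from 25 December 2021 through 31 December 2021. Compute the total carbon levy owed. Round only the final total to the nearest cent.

1 January – 13 January 2021: 665 tonnes at €24.13/tonne → €16046.45
14 January – 24 December 2021: 4,533 tonnes at €25.19/tonne → €114186.27
25 December – 31 December 2021: 765 tonnes at €23.39/tonne → €17893.35

€148126.07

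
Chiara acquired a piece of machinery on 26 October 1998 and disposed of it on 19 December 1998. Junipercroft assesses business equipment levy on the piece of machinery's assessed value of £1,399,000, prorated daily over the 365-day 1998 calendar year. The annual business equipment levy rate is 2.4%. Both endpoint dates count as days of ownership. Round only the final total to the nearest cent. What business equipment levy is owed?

£5,059.40

Days held (26 October – 19 December 1998): 55 out of 365
Tax = £1,399,000 × 2.4% × 55/365 = £5,059.3973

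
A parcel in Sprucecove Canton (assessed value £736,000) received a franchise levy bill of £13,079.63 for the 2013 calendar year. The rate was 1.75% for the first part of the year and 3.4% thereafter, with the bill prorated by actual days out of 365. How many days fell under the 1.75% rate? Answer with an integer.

359 days

Let d = days at the first rate; then 365 − d days at the second rate.
£736,000 × [1.75%·d + 3.4%·(365−d)] / 365 = £13,079.63
Solving gives d = 359, so the new rate took effect on 26 December 2013.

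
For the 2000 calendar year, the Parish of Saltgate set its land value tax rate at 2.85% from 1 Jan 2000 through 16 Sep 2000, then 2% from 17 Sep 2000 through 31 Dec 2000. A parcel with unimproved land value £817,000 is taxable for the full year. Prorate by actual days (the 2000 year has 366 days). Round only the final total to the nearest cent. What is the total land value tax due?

£21,273.25

1 Jan – 16 Sep 2000: 260 days at 2.85% → £817,000 × 2.85% × 260/366 = £16,540.9016
17 Sep – 31 Dec 2000: 106 days at 2% → £817,000 × 2% × 106/366 = £4,732.3497
Total = £21,273.2514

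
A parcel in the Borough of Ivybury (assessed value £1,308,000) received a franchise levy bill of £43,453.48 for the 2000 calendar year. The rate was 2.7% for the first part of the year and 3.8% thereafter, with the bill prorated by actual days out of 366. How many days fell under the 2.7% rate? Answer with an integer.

Let d = days at the first rate; then 366 − d days at the second rate.
£1,308,000 × [2.7%·d + 3.8%·(366−d)] / 366 = £43,453.48
Solving gives d = 159, so the new rate took effect on June 8, 2000.

159 days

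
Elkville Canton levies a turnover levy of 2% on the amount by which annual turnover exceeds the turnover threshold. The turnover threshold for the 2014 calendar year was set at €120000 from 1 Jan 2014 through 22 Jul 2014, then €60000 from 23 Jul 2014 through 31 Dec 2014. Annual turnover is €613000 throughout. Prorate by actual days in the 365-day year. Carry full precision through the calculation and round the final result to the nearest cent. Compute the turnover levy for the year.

1 Jan – 22 Jul 2014: 203 days, exemption €120000 → (€613000 − €120000) × 2% × 203/365 = €5483.7808
23 Jul – 31 Dec 2014: 162 days, exemption €60000 → (€613000 − €60000) × 2% × 162/365 = €4908.8219
Total = €10392.6027

€10392.60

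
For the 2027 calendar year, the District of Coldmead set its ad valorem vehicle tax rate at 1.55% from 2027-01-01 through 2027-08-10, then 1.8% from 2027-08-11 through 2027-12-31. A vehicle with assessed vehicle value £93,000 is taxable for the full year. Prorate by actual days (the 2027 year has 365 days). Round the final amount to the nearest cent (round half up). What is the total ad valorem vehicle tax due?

2027-01-01 to 2027-08-10: 222 days at 1.55% → £93,000 × 1.55% × 222/365 = £876.7479
2027-08-11 to 2027-12-31: 143 days at 1.8% → £93,000 × 1.8% × 143/365 = £655.8411
Total = £1,532.5890

£1,532.59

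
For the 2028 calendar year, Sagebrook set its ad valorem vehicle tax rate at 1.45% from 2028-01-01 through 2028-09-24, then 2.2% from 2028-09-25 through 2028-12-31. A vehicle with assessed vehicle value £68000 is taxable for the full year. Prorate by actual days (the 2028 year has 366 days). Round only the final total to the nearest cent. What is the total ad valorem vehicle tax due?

2028-01-01 to 2028-09-24: 268 days at 1.45% → £68000 × 1.45% × 268/366 = £721.9891
2028-09-25 to 2028-12-31: 98 days at 2.2% → £68000 × 2.2% × 98/366 = £400.5683
Total = £1122.5574

£1122.56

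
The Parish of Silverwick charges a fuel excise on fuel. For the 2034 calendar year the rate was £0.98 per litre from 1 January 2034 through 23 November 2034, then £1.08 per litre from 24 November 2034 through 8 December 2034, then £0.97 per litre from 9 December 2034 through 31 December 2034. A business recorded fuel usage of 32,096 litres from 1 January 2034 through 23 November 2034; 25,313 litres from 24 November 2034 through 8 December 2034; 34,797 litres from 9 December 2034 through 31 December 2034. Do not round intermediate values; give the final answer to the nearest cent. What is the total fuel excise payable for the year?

1 January – 23 November 2034: 32,096 litres at £0.98/litre → £31,454.08
24 November – 8 December 2034: 25,313 litres at £1.08/litre → £27,338.04
9 December – 31 December 2034: 34,797 litres at £0.97/litre → £33,753.09

£92,545.21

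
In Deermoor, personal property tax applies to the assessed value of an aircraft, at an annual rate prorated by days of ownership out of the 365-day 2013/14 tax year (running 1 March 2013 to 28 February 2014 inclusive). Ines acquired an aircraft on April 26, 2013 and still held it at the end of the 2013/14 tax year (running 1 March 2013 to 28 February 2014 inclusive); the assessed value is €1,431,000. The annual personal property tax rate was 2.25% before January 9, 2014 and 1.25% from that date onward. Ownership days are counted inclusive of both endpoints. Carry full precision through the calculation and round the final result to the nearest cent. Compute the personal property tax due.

April 26, 2013 – January 8, 2014: 258 days at 2.25% → €1,431,000 × 2.25% × 258/365 = €22,758.7808
January 9 – February 28, 2014: 51 days at 1.25% → €1,431,000 × 1.25% × 51/365 = €2,499.3493
Total = €25,258.1301

€25,258.13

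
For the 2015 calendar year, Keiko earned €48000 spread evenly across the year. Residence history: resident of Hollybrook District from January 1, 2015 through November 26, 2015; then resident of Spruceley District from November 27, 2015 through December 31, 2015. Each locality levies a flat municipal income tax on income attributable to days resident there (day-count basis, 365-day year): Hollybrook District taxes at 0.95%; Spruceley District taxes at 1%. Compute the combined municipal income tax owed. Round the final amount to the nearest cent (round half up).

€458.30

Hollybrook District, January 1 – November 26, 2015: 330 days → €48000 × 0.95% × 330/365 = €412.2740
Spruceley District, November 27 – December 31, 2015: 35 days → €48000 × 1% × 35/365 = €46.0274
Total = €458.3014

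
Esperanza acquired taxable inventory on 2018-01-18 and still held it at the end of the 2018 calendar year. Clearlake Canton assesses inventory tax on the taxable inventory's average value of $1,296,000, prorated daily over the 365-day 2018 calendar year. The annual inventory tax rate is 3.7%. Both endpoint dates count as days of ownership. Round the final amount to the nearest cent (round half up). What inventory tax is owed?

$45,718.62

Days held (2018-01-18 to 2018-12-31): 348 out of 365
Tax = $1,296,000 × 3.7% × 348/365 = $45,718.6192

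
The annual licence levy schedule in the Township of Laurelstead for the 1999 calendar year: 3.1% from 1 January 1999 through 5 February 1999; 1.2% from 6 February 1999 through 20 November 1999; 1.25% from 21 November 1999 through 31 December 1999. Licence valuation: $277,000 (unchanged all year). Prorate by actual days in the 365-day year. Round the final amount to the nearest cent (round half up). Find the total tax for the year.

1 January – 5 February 1999: 36 days at 3.1% → $277,000 × 3.1% × 36/365 = $846.9370
6 February – 20 November 1999: 288 days at 1.2% → $277,000 × 1.2% × 288/365 = $2,622.7726
21 November – 31 December 1999: 41 days at 1.25% → $277,000 × 1.25% × 41/365 = $388.9384
Total = $3,858.6479

$3,858.65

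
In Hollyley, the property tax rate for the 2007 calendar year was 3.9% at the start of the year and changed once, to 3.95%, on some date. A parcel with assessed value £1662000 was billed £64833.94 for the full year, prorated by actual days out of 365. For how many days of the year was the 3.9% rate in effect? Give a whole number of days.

Let d = days at the first rate; then 365 − d days at the second rate.
£1662000 × [3.9%·d + 3.95%·(365−d)] / 365 = £64833.94
Solving gives d = 358, so the new rate took effect on December 25, 2007.

358 days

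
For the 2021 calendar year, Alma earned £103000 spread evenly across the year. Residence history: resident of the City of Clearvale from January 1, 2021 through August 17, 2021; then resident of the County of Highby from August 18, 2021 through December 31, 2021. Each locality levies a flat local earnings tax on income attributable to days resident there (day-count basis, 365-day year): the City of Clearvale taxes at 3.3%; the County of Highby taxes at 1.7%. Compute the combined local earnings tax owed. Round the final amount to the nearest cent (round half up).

The City of Clearvale, January 1 – August 17, 2021: 229 days → £103000 × 3.3% × 229/365 = £2132.5233
The County of Highby, August 18 – December 31, 2021: 136 days → £103000 × 1.7% × 136/365 = £652.4274
Total = £2784.9507

£2784.95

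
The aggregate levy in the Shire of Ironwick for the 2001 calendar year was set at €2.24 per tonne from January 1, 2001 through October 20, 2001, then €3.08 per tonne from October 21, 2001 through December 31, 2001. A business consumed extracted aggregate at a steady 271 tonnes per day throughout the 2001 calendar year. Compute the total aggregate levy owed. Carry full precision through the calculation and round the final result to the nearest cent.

January 1 – October 20, 2001: 293 days × 271 tonnes/day = 79,403 tonnes at €2.24/tonne → €177,862.72
October 21 – December 31, 2001: 72 days × 271 tonnes/day = 19,512 tonnes at €3.08/tonne → €60,096.96

€237,959.68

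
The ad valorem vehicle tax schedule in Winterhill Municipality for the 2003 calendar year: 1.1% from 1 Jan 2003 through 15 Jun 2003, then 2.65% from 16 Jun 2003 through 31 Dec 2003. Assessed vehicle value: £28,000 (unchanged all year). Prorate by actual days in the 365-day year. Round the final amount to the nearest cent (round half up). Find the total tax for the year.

1 Jan – 15 Jun 2003: 166 days at 1.1% → £28,000 × 1.1% × 166/365 = £140.0767
16 Jun – 31 Dec 2003: 199 days at 2.65% → £28,000 × 2.65% × 199/365 = £404.5425
Total = £544.6192

£544.62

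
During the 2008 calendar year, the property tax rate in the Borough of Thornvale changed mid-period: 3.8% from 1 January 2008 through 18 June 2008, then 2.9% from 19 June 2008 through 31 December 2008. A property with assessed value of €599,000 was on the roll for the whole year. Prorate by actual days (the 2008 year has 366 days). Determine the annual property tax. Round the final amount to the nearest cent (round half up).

1 January – 18 June 2008: 170 days at 3.8% → €599,000 × 3.8% × 170/366 = €10,572.5137
19 June – 31 December 2008: 196 days at 2.9% → €599,000 × 2.9% × 196/366 = €9,302.5027
Total = €19,875.0164

€19,875.02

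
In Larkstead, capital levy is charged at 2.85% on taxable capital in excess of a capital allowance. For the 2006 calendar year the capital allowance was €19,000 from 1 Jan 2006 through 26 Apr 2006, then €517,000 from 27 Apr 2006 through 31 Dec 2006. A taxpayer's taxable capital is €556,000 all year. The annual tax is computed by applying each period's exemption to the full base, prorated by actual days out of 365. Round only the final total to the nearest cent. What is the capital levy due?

1 Jan – 26 Apr 2006: 116 days, exemption €19,000 → (€556,000 − €19,000) × 2.85% × 116/365 = €4,863.8959
27 Apr – 31 Dec 2006: 249 days, exemption €517,000 → (€556,000 − €517,000) × 2.85% × 249/365 = €758.2562
Total = €5,622.1521

€5,622.15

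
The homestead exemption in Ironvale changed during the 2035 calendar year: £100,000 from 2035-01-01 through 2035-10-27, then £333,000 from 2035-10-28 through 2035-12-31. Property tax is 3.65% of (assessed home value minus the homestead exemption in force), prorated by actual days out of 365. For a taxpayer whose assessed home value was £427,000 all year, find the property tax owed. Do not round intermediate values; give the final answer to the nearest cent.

£10,421.00

2035-01-01 to 2035-10-27: 300 days, exemption £100,000 → (£427,000 − £100,000) × 3.65% × 300/365 = £9,810.0000
2035-10-28 to 2035-12-31: 65 days, exemption £333,000 → (£427,000 − £333,000) × 3.65% × 65/365 = £611.0000
Total = £10,421.0000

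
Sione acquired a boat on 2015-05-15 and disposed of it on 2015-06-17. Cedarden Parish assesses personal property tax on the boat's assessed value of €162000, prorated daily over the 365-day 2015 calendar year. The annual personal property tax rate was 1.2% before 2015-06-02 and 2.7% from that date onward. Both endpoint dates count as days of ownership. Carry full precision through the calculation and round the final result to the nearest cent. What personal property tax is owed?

2015-05-15 to 2015-06-01: 18 days at 1.2% → €162000 × 1.2% × 18/365 = €95.8685
2015-06-02 to 2015-06-17: 16 days at 2.7% → €162000 × 2.7% × 16/365 = €191.7370
Total = €287.6055

€287.61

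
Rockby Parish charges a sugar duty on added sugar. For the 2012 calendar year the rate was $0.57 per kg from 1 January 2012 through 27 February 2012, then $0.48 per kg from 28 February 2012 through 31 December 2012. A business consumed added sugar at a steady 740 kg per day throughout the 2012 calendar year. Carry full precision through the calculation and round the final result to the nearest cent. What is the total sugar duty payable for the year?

1 January – 27 February 2012: 58 days × 740 kg/day = 42,920 kg at $0.57/kg → $24,464.40
28 February – 31 December 2012: 308 days × 740 kg/day = 227,920 kg at $0.48/kg → $109,401.60

$133,866.00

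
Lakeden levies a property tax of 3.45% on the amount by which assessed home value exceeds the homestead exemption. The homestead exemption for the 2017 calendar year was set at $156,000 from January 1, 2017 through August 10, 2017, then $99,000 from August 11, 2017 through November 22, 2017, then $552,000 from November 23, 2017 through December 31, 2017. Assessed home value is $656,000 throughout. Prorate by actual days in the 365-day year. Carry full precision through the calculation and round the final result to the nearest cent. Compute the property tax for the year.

January 1 – August 10, 2017: 222 days, exemption $156,000 → ($656,000 − $156,000) × 3.45% × 222/365 = $10,491.7808
August 11 – November 22, 2017: 104 days, exemption $99,000 → ($656,000 − $99,000) × 3.45% × 104/365 = $5,475.3863
November 23 – December 31, 2017: 39 days, exemption $552,000 → ($656,000 − $552,000) × 3.45% × 39/365 = $383.3753
Total = $16,350.5425

$16,350.54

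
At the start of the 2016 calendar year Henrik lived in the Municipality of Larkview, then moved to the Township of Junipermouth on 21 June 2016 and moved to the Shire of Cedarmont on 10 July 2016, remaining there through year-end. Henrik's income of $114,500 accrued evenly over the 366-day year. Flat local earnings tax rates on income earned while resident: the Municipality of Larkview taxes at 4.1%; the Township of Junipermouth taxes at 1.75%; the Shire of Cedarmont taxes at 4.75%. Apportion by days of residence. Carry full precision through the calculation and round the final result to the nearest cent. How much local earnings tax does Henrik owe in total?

The Municipality of Larkview, 1 January – 20 June 2016: 172 days → $114,500 × 4.1% × 172/366 = $2,206.1585
The Township of Junipermouth, 21 June – 9 July 2016: 19 days → $114,500 × 1.75% × 19/366 = $104.0198
The Shire of Cedarmont, 10 July – 31 December 2016: 175 days → $114,500 × 4.75% × 175/366 = $2,600.4952
Total = $4,910.6735

$4,910.67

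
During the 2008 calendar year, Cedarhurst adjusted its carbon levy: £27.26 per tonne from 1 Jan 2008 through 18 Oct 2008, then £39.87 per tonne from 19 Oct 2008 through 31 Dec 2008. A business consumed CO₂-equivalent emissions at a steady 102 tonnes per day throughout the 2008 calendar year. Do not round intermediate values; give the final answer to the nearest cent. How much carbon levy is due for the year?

1 Jan – 18 Oct 2008: 292 days × 102 tonnes/day = 29,784 tonnes at £27.26/tonne → £811,911.84
19 Oct – 31 Dec 2008: 74 days × 102 tonnes/day = 7,548 tonnes at £39.87/tonne → £300,938.76

£1,112,850.60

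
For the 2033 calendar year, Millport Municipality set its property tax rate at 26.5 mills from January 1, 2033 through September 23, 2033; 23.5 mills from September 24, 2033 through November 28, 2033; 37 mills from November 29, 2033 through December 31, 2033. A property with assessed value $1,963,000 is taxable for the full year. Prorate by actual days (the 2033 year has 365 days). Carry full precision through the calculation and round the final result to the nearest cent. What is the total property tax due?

January 1 – September 23, 2033: 266 days at 26.5 mills → $1,963,000 × 2.65% × 266/365 = $37,910.1014
September 24 – November 28, 2033: 66 days at 23.5 mills → $1,963,000 × 2.35% × 66/365 = $8,341.4055
November 29 – December 31, 2033: 33 days at 37 mills → $1,963,000 × 3.7% × 33/365 = $6,566.6384
Total = $52,818.1452

$52,818.15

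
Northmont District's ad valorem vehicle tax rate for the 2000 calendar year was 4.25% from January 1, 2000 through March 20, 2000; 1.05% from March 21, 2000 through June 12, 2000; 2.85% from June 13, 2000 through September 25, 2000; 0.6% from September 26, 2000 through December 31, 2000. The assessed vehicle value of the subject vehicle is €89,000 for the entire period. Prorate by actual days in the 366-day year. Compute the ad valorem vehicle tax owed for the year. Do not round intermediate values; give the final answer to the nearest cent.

January 1 – March 20, 2000: 80 days at 4.25% → €89,000 × 4.25% × 80/366 = €826.7760
March 21 – June 12, 2000: 84 days at 1.05% → €89,000 × 1.05% × 84/366 = €214.4754
June 13 – September 25, 2000: 105 days at 2.85% → €89,000 × 2.85% × 105/366 = €727.6844
September 26 – December 31, 2000: 97 days at 0.6% → €89,000 × 0.6% × 97/366 = €141.5246
Total = €1,910.4604

€1,910.46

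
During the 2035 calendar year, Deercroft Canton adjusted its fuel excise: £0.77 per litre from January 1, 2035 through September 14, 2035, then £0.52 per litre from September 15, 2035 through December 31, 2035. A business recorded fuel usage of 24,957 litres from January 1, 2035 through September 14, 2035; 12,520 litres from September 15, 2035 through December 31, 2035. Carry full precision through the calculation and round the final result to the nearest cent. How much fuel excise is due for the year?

£25,727.29

January 1 – September 14, 2035: 24,957 litres at £0.77/litre → £19,216.89
September 15 – December 31, 2035: 12,520 litres at £0.52/litre → £6,510.40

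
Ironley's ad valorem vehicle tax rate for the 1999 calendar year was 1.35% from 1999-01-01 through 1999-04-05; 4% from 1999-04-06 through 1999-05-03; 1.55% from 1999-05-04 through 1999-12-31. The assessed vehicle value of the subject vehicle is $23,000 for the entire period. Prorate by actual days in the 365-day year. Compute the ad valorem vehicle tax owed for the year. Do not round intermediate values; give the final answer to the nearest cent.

1999-01-01 to 1999-04-05: 95 days at 1.35% → $23,000 × 1.35% × 95/365 = $80.8151
1999-04-06 to 1999-05-03: 28 days at 4% → $23,000 × 4% × 28/365 = $70.5753
1999-05-04 to 1999-12-31: 242 days at 1.55% → $23,000 × 1.55% × 242/365 = $236.3644
Total = $387.7548

$387.75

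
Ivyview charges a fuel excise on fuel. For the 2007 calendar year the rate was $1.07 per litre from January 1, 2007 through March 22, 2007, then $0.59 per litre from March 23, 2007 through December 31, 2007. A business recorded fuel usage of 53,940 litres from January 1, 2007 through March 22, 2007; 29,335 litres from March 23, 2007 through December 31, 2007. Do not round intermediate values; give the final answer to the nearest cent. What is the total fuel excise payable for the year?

$75,023.45

January 1 – March 22, 2007: 53,940 litres at $1.07/litre → $57,715.80
March 23 – December 31, 2007: 29,335 litres at $0.59/litre → $17,307.65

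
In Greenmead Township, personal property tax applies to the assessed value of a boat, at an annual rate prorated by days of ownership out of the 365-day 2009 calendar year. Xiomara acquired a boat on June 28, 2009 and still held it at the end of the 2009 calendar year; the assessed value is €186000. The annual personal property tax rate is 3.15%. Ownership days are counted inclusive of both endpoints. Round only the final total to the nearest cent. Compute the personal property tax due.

€3001.73

Days held (June 28 – December 31, 2009): 187 out of 365
Tax = €186000 × 3.15% × 187/365 = €3001.7342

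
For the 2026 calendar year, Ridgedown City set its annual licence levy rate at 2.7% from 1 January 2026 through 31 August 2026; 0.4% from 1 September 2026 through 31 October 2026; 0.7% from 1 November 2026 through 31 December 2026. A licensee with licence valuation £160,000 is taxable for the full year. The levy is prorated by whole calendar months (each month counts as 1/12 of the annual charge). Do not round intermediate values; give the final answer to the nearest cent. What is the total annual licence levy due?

£3,173.33

1 January – 31 August 2026: 8 months at 2.7% → £160,000 × 2.7% × 8/12 = £2,880.0000
1 September – 31 October 2026: 2 months at 0.4% → £160,000 × 0.4% × 2/12 = £106.6667
1 November – 31 December 2026: 2 months at 0.7% → £160,000 × 0.7% × 2/12 = £186.6667
Total = £3,173.3333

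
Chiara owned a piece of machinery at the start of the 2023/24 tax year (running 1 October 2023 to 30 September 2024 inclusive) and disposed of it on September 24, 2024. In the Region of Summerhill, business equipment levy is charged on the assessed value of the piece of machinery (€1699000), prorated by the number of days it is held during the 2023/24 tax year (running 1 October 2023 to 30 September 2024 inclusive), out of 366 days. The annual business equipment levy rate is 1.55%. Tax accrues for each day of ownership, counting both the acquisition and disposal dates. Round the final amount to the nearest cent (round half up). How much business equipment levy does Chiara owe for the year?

Days held (October 1, 2023 – September 24, 2024): 360 out of 366
Tax = €1699000 × 1.55% × 360/366 = €25902.7869

€25902.79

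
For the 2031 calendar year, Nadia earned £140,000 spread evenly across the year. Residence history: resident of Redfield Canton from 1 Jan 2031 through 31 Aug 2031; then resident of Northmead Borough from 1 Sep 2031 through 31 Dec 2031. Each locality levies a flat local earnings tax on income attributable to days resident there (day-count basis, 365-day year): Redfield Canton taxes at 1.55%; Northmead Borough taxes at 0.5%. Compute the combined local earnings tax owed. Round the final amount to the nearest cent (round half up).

Redfield Canton, 1 Jan – 31 Aug 2031: 243 days → £140,000 × 1.55% × 243/365 = £1,444.6849
Northmead Borough, 1 Sep – 31 Dec 2031: 122 days → £140,000 × 0.5% × 122/365 = £233.9726
Total = £1,678.6575

£1,678.66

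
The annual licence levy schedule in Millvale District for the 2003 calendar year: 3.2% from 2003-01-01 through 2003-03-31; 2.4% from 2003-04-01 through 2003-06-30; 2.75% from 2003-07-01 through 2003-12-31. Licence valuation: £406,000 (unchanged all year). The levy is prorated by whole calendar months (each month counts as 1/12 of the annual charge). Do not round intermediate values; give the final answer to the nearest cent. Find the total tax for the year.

£11,266.50

2003-01-01 to 2003-03-31: 3 months at 3.2% → £406,000 × 3.2% × 3/12 = £3,248.0000
2003-04-01 to 2003-06-30: 3 months at 2.4% → £406,000 × 2.4% × 3/12 = £2,436.0000
2003-07-01 to 2003-12-31: 6 months at 2.75% → £406,000 × 2.75% × 6/12 = £5,582.5000
Total = £11,266.5000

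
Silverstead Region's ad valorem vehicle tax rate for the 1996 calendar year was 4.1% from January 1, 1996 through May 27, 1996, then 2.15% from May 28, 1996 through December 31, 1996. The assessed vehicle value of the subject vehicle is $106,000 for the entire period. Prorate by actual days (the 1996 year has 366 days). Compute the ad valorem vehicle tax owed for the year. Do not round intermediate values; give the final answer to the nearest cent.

January 1 – May 27, 1996: 148 days at 4.1% → $106,000 × 4.1% × 148/366 = $1,757.3989
May 28 – December 31, 1996: 218 days at 2.15% → $106,000 × 2.15% × 218/366 = $1,357.4372
Total = $3,114.8361

$3,114.84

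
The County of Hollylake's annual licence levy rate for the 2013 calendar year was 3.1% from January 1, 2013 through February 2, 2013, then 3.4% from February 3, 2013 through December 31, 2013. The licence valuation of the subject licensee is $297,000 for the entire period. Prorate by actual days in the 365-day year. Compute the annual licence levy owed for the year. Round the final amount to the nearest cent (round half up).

$10,017.44

January 1 – February 2, 2013: 33 days at 3.1% → $297,000 × 3.1% × 33/365 = $832.4137
February 3 – December 31, 2013: 332 days at 3.4% → $297,000 × 3.4% × 332/365 = $9,185.0301
Total = $10,017.4438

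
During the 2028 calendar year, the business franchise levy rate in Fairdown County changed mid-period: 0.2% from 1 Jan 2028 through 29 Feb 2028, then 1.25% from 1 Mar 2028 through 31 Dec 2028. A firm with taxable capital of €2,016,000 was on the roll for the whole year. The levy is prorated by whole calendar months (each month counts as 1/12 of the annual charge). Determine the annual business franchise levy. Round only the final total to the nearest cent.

€21,672.00

1 Jan – 29 Feb 2028: 2 months at 0.2% → €2,016,000 × 0.2% × 2/12 = €672.0000
1 Mar – 31 Dec 2028: 10 months at 1.25% → €2,016,000 × 1.25% × 10/12 = €21,000.0000
Total = €21,672.0000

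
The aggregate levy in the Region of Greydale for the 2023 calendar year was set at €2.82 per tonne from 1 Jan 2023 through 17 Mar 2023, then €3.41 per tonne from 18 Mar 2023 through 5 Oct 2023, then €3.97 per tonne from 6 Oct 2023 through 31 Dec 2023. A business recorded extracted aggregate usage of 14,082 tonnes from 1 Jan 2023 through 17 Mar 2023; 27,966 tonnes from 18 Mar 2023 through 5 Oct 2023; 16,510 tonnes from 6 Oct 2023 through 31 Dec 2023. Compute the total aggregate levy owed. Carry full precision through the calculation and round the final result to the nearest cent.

€200,620.00

1 Jan – 17 Mar 2023: 14,082 tonnes at €2.82/tonne → €39,711.24
18 Mar – 5 Oct 2023: 27,966 tonnes at €3.41/tonne → €95,364.06
6 Oct – 31 Dec 2023: 16,510 tonnes at €3.97/tonne → €65,544.70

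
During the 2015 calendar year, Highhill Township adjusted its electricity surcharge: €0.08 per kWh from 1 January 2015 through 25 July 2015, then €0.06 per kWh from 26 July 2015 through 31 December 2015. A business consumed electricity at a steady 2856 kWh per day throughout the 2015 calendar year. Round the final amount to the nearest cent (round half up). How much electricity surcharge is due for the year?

€74,313.12

1 January – 25 July 2015: 206 days × 2856 kWh/day = 588,336 kWh at €0.08/kWh → €47,066.88
26 July – 31 December 2015: 159 days × 2856 kWh/day = 454,104 kWh at €0.06/kWh → €27,246.24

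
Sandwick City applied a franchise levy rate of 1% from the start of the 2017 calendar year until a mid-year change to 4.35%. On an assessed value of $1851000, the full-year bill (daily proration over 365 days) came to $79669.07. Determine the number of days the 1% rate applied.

Let d = days at the first rate; then 365 − d days at the second rate.
$1851000 × [1%·d + 4.35%·(365−d)] / 365 = $79669.07
Solving gives d = 5, so the new rate took effect on 6 January 2017.

5 days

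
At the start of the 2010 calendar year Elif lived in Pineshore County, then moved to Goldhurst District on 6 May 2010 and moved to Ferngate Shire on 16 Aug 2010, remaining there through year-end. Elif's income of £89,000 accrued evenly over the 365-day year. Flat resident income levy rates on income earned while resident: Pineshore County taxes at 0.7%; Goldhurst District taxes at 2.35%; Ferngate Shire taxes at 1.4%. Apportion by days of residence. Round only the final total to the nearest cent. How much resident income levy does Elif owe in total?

£1,268.92

Pineshore County, 1 Jan – 5 May 2010: 125 days → £89,000 × 0.7% × 125/365 = £213.3562
Goldhurst District, 6 May – 15 Aug 2010: 102 days → £89,000 × 2.35% × 102/365 = £584.4740
Ferngate Shire, 16 Aug – 31 Dec 2010: 138 days → £89,000 × 1.4% × 138/365 = £471.0904
Total = £1,268.9205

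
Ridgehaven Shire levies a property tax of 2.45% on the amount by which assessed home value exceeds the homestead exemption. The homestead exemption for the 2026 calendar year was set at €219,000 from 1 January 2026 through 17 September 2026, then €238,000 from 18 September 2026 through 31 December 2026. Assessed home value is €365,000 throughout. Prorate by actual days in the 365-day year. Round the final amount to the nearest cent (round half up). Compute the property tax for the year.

€3,443.09

1 January – 17 September 2026: 260 days, exemption €219,000 → (€365,000 − €219,000) × 2.45% × 260/365 = €2,548.0000
18 September – 31 December 2026: 105 days, exemption €238,000 → (€365,000 − €238,000) × 2.45% × 105/365 = €895.0890
Total = €3,443.0890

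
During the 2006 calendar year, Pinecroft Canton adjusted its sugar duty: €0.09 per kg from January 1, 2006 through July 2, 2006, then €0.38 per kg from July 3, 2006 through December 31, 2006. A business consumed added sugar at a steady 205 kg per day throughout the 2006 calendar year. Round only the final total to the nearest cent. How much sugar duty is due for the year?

January 1 – July 2, 2006: 183 days × 205 kg/day = 37,515 kg at €0.09/kg → €3,376.35
July 3 – December 31, 2006: 182 days × 205 kg/day = 37,310 kg at €0.38/kg → €14,177.80

€17,554.15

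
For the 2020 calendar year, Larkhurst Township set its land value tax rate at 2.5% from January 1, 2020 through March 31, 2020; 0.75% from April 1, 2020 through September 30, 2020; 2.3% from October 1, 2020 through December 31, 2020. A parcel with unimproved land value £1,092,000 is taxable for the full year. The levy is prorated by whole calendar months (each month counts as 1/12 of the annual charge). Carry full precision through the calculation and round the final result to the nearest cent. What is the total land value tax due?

January 1 – March 31, 2020: 3 months at 2.5% → £1,092,000 × 2.5% × 3/12 = £6,825.0000
April 1 – September 30, 2020: 6 months at 0.75% → £1,092,000 × 0.75% × 6/12 = £4,095.0000
October 1 – December 31, 2020: 3 months at 2.3% → £1,092,000 × 2.3% × 3/12 = £6,279.0000
Total = £17,199.0000

£17,199.00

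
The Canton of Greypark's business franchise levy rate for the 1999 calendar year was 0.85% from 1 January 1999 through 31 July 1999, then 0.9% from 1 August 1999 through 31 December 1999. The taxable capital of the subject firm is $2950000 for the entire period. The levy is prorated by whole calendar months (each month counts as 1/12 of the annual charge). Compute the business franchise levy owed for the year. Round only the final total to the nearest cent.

1 January – 31 July 1999: 7 months at 0.85% → $2950000 × 0.85% × 7/12 = $14627.0833
1 August – 31 December 1999: 5 months at 0.9% → $2950000 × 0.9% × 5/12 = $11062.5000
Total = $25689.5833

$25689.58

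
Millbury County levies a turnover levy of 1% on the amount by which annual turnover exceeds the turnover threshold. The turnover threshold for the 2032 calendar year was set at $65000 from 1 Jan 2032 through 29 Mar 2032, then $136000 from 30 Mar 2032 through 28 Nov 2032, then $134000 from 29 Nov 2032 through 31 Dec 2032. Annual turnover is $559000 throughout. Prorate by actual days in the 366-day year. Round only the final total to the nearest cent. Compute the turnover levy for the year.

$4404.45

1 Jan – 29 Mar 2032: 89 days, exemption $65000 → ($559000 − $65000) × 1% × 89/366 = $1201.2568
30 Mar – 28 Nov 2032: 244 days, exemption $136000 → ($559000 − $136000) × 1% × 244/366 = $2820.0000
29 Nov – 31 Dec 2032: 33 days, exemption $134000 → ($559000 − $134000) × 1% × 33/366 = $383.1967
Total = $4404.4536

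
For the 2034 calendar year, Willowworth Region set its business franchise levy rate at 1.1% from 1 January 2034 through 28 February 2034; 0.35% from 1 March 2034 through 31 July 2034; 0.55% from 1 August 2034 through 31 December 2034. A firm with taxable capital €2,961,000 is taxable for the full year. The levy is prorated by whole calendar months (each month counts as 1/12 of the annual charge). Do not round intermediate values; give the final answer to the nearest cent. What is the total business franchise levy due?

1 January – 28 February 2034: 2 months at 1.1% → €2,961,000 × 1.1% × 2/12 = €5,428.5000
1 March – 31 July 2034: 5 months at 0.35% → €2,961,000 × 0.35% × 5/12 = €4,318.1250
1 August – 31 December 2034: 5 months at 0.55% → €2,961,000 × 0.55% × 5/12 = €6,785.6250
Total = €16,532.2500

€16,532.25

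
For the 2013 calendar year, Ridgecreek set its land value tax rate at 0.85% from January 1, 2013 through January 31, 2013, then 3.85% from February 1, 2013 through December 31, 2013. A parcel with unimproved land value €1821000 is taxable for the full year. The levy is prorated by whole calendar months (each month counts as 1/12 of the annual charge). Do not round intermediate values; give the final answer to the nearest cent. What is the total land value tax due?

January 1 – January 31, 2013: 1 month at 0.85% → €1821000 × 0.85% × 1/12 = €1289.8750
February 1 – December 31, 2013: 11 months at 3.85% → €1821000 × 3.85% × 11/12 = €64266.1250
Total = €65556.0000

€65556.00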